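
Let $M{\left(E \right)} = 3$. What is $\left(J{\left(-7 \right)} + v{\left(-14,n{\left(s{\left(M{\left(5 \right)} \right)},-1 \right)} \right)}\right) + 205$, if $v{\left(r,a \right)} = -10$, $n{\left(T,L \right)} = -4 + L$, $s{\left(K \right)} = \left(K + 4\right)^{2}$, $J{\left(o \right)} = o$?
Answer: $188$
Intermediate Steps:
$s{\left(K \right)} = \left(4 + K\right)^{2}$
$\left(J{\left(-7 \right)} + v{\left(-14,n{\left(s{\left(M{\left(5 \right)} \right)},-1 \right)} \right)}\right) + 205 = \left(-7 - 10\right) + 205 = -17 + 205 = 188$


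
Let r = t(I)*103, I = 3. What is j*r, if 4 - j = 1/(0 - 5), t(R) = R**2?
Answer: 19467/5 ≈ 3893.4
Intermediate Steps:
j = 21/5 (j = 4 - 1/(0 - 5) = 4 - 1/(-5) = 4 - 1*(-1/5) = 4 + 1/5 = 21/5 ≈ 4.2000)
r = 927 (r = 3**2*103 = 9*103 = 927)
j*r = (21/5)*927 = 19467/5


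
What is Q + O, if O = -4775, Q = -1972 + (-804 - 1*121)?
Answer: -7672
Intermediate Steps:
Q = -2897 (Q = -1972 + (-804 - 121) = -1972 - 925 = -2897)
Q + O = -2897 - 4775 = -7672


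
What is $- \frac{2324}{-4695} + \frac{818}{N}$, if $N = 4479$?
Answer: $\frac{4749902}{7009635} \approx 0.67762$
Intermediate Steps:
$- \frac{2324}{-4695} + \frac{818}{N} = - \frac{2324}{-4695} + \frac{818}{4479} = \left(-2324\right) \left(- \frac{1}{4695}\right) + 818 \cdot \frac{1}{4479} = \frac{2324}{4695} + \frac{818}{4479} = \frac{4749902}{7009635}$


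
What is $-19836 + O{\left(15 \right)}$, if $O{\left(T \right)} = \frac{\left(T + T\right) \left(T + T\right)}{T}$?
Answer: $-19776$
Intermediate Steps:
$O{\left(T \right)} = 4 T$ ($O{\left(T \right)} = \frac{2 T 2 T}{T} = \frac{4 T^{2}}{T} = 4 T$)
$-19836 + O{\left(15 \right)} = -19836 + 4 \cdot 15 = -19836 + 60 = -19776$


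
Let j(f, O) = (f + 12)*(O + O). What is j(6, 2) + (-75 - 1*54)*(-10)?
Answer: 1362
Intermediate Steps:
j(f, O) = 2*O*(12 + f) (j(f, O) = (12 + f)*(2*O) = 2*O*(12 + f))
j(6, 2) + (-75 - 1*54)*(-10) = 2*2*(12 + 6) + (-75 - 1*54)*(-10) = 2*2*18 + (-75 - 54)*(-10) = 72 - 129*(-10) = 72 + 1290 = 1362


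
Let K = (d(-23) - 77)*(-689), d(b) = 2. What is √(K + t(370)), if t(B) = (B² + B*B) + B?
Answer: 3*√36205 ≈ 570.83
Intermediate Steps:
K = 51675 (K = (2 - 77)*(-689) = -75*(-689) = 51675)
t(B) = B + 2*B² (t(B) = (B² + B²) + B = 2*B² + B = B + 2*B²)
√(K + t(370)) = √(51675 + 370*(1 + 2*370)) = √(51675 + 370*(1 + 740)) = √(51675 + 370*741) = √(51675 + 274170) = √325845 = 3*√36205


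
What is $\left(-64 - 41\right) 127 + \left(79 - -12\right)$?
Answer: $-13244$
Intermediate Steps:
$\left(-64 - 41\right) 127 + \left(79 - -12\right) = \left(-105\right) 127 + \left(79 + 12\right) = -13335 + 91 = -13244$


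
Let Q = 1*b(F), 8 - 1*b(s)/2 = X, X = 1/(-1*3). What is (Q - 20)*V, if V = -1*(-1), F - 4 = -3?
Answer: -10/3 ≈ -3.3333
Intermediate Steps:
F = 1 (F = 4 - 3 = 1)
X = -1/3 (X = 1/(-3) = -1/3 ≈ -0.33333)
b(s) = 50/3 (b(s) = 16 - 2*(-1/3) = 16 + 2/3 = 50/3)
V = 1
Q = 50/3 (Q = 1*(50/3) = 50/3 ≈ 16.667)
(Q - 20)*V = (50/3 - 20)*1 = -10/3*1 = -10/3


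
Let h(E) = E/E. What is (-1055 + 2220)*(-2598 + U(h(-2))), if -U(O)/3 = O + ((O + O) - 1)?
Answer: -3033660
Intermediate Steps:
h(E) = 1
U(O) = 3 - 9*O (U(O) = -3*(O + ((O + O) - 1)) = -3*(O + (2*O - 1)) = -3*(O + (-1 + 2*O)) = -3*(-1 + 3*O) = 3 - 9*O)
(-1055 + 2220)*(-2598 + U(h(-2))) = (-1055 + 2220)*(-2598 + (3 - 9*1)) = 1165*(-2598 + (3 - 9)) = 1165*(-2598 - 6) = 1165*(-2604) = -3033660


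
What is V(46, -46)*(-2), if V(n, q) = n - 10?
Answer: -72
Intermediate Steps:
V(n, q) = -10 + n
V(46, -46)*(-2) = (-10 + 46)*(-2) = 36*(-2) = -72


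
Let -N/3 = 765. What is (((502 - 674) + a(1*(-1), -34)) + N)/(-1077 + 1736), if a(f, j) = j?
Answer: -2501/659 ≈ -3.7951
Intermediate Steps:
N = -2295 (N = -3*765 = -2295)
(((502 - 674) + a(1*(-1), -34)) + N)/(-1077 + 1736) = (((502 - 674) - 34) - 2295)/(-1077 + 1736) = ((-172 - 34) - 2295)/659 = (-206 - 2295)*(1/659) = -2501*1/659 = -2501/659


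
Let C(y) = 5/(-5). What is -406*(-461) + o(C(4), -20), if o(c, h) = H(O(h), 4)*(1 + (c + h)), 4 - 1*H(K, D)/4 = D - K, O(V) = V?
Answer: 188766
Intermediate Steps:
C(y) = -1 (C(y) = 5*(-1/5) = -1)
H(K, D) = 16 - 4*D + 4*K (H(K, D) = 16 - 4*(D - K) = 16 + (-4*D + 4*K) = 16 - 4*D + 4*K)
o(c, h) = 4*h*(1 + c + h) (o(c, h) = (16 - 4*4 + 4*h)*(1 + (c + h)) = (16 - 16 + 4*h)*(1 + c + h) = (4*h)*(1 + c + h) = 4*h*(1 + c + h))
-406*(-461) + o(C(4), -20) = -406*(-461) + 4*(-20)*(1 - 1 - 20) = 187166 + 4*(-20)*(-20) = 187166 + 1600 = 188766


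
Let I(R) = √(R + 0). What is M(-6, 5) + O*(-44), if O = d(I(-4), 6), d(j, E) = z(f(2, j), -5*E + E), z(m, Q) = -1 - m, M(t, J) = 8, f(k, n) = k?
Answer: 140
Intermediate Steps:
I(R) = √R
d(j, E) = -3 (d(j, E) = -1 - 1*2 = -1 - 2 = -3)
O = -3
M(-6, 5) + O*(-44) = 8 - 3*(-44) = 8 + 132 = 140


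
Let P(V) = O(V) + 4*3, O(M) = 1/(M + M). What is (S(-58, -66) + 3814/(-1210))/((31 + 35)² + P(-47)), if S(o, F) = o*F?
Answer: 4104134/4686935 ≈ 0.87565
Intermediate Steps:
O(M) = 1/(2*M)
P(V) = 12 + 1/(2*V) (P(V) = 1/(2*V) + 4*3 = 1/(2*V) + 12 = 12 + 1/(2*V))
S(o, F) = F*o
(S(-58, -66) + 3814/(-1210))/((31 + 35)² + P(-47)) = (-66*(-58) + 3814/(-1210))/((31 + 35)² + (12 + (½)/(-47))) = (3828 + 3814*(-1/1210))/(66² + (12 + (½)*(-1/47))) = (3828 - 1907/605)/(4356 + (12 - 1/94)) = 2314033/(605*(4356 + 1127/94)) = 2314033/(605*(410591/94)) = (2314033/605)*(94/410591) = 4104134/4686935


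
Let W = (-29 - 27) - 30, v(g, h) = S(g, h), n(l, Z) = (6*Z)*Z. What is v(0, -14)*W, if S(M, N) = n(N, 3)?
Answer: -4644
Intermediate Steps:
n(l, Z) = 6*Z²
S(M, N) = 54 (S(M, N) = 6*3² = 6*9 = 54)
v(g, h) = 54
W = -86 (W = -56 - 30 = -86)
v(0, -14)*W = 54*(-86) = -4644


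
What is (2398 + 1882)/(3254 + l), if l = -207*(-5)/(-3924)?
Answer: 1866080/1418629 ≈ 1.3154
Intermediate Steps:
l = -115/436 (l = 1035*(-1/3924) = -115/436 ≈ -0.26376)
(2398 + 1882)/(3254 + l) = (2398 + 1882)/(3254 - 115/436) = 4280/(1418629/436) = 4280*(436/1418629) = 1866080/1418629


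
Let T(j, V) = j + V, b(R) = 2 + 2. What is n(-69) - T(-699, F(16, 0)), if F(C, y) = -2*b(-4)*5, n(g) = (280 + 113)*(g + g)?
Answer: -53495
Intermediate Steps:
b(R) = 4
n(g) = 786*g (n(g) = 393*(2*g) = 786*g)
F(C, y) = -40 (F(C, y) = -2*4*5 = -8*5 = -40)
T(j, V) = V + j
n(-69) - T(-699, F(16, 0)) = 786*(-69) - (-40 - 699) = -54234 - 1*(-739) = -54234 + 739 = -53495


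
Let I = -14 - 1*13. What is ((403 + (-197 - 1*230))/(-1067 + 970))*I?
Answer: -648/97 ≈ -6.6804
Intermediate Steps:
I = -27 (I = -14 - 13 = -27)
((403 + (-197 - 1*230))/(-1067 + 970))*I = ((403 + (-197 - 1*230))/(-1067 + 970))*(-27) = ((403 + (-197 - 230))/(-97))*(-27) = ((403 - 427)*(-1/97))*(-27) = -24*(-1/97)*(-27) = (24/97)*(-27) = -648/97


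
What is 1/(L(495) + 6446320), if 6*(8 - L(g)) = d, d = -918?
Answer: 1/6446481 ≈ 1.5512e-7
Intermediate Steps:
L(g) = 161 (L(g) = 8 - ⅙*(-918) = 8 + 153 = 161)
1/(L(495) + 6446320) = 1/(161 + 6446320) = 1/6446481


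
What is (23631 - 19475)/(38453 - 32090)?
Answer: 4156/6363 ≈ 0.65315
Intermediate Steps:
(23631 - 19475)/(38453 - 32090) = 4156/6363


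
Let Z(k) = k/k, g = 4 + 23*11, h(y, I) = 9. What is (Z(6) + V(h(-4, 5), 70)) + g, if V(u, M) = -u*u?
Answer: 177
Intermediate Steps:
g = 257 (g = 4 + 253 = 257)
Z(k) = 1
V(u, M) = -u²
(Z(6) + V(h(-4, 5), 70)) + g = (1 - 1*9²) + 257 = (1 - 1*81) + 257 = (1 - 81) + 257 = -80 + 257 = 177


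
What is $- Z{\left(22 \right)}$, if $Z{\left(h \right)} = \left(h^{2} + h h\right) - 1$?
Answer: $-967$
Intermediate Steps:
$Z{\left(h \right)} = -1 + 2 h^{2}$ ($Z{\left(h \right)} = \left(h^{2} + h^{2}\right) - 1 = 2 h^{2} - 1 = -1 + 2 h^{2}$)
$- Z{\left(22 \right)} = - (-1 + 2 \cdot 22^{2}) = - (-1 + 2 \cdot 484) = - (-1 + 968) = \left(-1\right) 967 = -967$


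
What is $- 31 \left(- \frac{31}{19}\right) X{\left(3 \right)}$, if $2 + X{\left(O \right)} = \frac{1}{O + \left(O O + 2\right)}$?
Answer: $- \frac{25947}{266} \approx -97.545$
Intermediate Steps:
$X{\left(O \right)} = -2 + \frac{1}{2 + O + O^{2}}$ ($X{\left(O \right)} = -2 + \frac{1}{O + \left(O O + 2\right)} = -2 + \frac{1}{O + \left(O^{2} + 2\right)} = -2 + \frac{1}{O + \left(2 + O^{2}\right)} = -2 + \frac{1}{2 + O + O^{2}}$)
$- 31 \left(- \frac{31}{19}\right) X{\left(3 \right)} = - 31 \left(- \frac{31}{19}\right) \frac{-3 - 6 - 2 \cdot 3^{2}}{2 + 3 + 3^{2}} = - 31 \left(\left(-31\right) \frac{1}{19}\right) \frac{-3 - 6 - 18}{2 + 3 + 9} = \left(-31\right) \left(- \frac{31}{19}\right) \frac{-3 - 6 - 18}{14} = \frac{961 \cdot \frac{1}{14} \left(-27\right)}{19} = \frac{961}{19} \left(- \frac{27}{14}\right) = - \frac{25947}{266}$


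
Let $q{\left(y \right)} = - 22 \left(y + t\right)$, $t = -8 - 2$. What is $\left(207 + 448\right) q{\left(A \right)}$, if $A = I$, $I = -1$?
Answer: $158510$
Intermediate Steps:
$t = -10$ ($t = -8 - 2 = -10$)
$A = -1$
$q{\left(y \right)} = 220 - 22 y$ ($q{\left(y \right)} = - 22 \left(y - 10\right) = - 22 \left(-10 + y\right) = 220 - 22 y$)
$\left(207 + 448\right) q{\left(A \right)} = \left(207 + 448\right) \left(220 - -22\right) = 655 \left(220 + 22\right) = 655 \cdot 242 = 158510$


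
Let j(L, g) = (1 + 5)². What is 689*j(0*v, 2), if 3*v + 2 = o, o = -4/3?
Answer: 24804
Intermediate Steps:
o = -4/3 (o = -4*⅓ = -4/3 ≈ -1.3333)
v = -10/9 (v = -⅔ + (⅓)*(-4/3) = -⅔ - 4/9 = -10/9 ≈ -1.1111)
j(L, g) = 36 (j(L, g) = 6² = 36)
689*j(0*v, 2) = 689*36 = 24804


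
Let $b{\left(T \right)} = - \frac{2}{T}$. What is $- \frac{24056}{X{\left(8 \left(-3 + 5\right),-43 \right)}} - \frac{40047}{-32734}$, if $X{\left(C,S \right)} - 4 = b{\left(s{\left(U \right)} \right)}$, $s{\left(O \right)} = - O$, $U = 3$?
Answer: $- \frac{1180893327}{229138} \approx -5153.6$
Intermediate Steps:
$X{\left(C,S \right)} = \frac{14}{3}$ ($X{\left(C,S \right)} = 4 - \frac{2}{\left(-1\right) 3} = 4 - \frac{2}{-3} = 4 - - \frac{2}{3} = 4 + \frac{2}{3} = \frac{14}{3}$)
$- \frac{24056}{X{\left(8 \left(-3 + 5\right),-43 \right)}} - \frac{40047}{-32734} = - \frac{24056}{\frac{14}{3}} - \frac{40047}{-32734} = \left(-24056\right) \frac{3}{14} - - \frac{40047}{32734} = - \frac{36084}{7} + \frac{40047}{32734} = - \frac{1180893327}{229138}$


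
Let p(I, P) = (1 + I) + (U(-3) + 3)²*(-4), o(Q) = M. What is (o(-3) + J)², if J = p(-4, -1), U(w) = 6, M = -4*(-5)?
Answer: 94249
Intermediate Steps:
M = 20
o(Q) = 20
p(I, P) = -323 + I (p(I, P) = (1 + I) + (6 + 3)²*(-4) = (1 + I) + 9²*(-4) = (1 + I) + 81*(-4) = (1 + I) - 324 = -323 + I)
J = -327 (J = -323 - 4 = -327)
(o(-3) + J)² = (20 - 327)² = (-307)² = 94249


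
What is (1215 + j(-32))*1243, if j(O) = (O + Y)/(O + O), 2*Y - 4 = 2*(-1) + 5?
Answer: 193382211/128 ≈ 1.5108e+6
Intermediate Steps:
Y = 7/2 (Y = 2 + (2*(-1) + 5)/2 = 2 + (-2 + 5)/2 = 2 + (½)*3 = 2 + 3/2 = 7/2 ≈ 3.5000)
j(O) = (7/2 + O)/(2*O) (j(O) = (O + 7/2)/(O + O) = (7/2 + O)/((2*O)) = (7/2 + O)*(1/(2*O)) = (7/2 + O)/(2*O))
(1215 + j(-32))*1243 = (1215 + (¼)*(7 + 2*(-32))/(-32))*1243 = (1215 + (¼)*(-1/32)*(7 - 64))*1243 = (1215 + (¼)*(-1/32)*(-57))*1243 = (1215 + 57/128)*1243 = (155577/128)*1243 = 193382211/128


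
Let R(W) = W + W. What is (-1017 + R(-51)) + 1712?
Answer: 593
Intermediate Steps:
R(W) = 2*W
(-1017 + R(-51)) + 1712 = (-1017 + 2*(-51)) + 1712 = (-1017 - 102) + 1712 = -1119 + 1712 = 593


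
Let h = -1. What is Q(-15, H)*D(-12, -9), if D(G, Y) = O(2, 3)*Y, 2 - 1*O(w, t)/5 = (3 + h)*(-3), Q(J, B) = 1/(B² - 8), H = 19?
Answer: -360/353 ≈ -1.0198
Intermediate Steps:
Q(J, B) = 1/(-8 + B²)
O(w, t) = 40 (O(w, t) = 10 - 5*(3 - 1)*(-3) = 10 - 10*(-3) = 10 - 5*(-6) = 10 + 30 = 40)
D(G, Y) = 40*Y
Q(-15, H)*D(-12, -9) = (40*(-9))/(-8 + 19²) = -360/(-8 + 361) = -360/353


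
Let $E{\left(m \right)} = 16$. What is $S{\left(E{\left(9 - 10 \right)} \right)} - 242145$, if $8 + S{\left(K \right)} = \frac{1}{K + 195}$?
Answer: $- \frac{51094282}{211} \approx -2.4215 \cdot 10^{5}$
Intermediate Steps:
$S{\left(K \right)} = -8 + \frac{1}{195 + K}$ ($S{\left(K \right)} = -8 + \frac{1}{K + 195} = -8 + \frac{1}{195 + K}$)
$S{\left(E{\left(9 - 10 \right)} \right)} - 242145 = \frac{-1559 - 128}{195 + 16} - 242145 = \frac{-1559 - 128}{211} - 242145 = \frac{1}{211} \left(-1687\right) - 242145 = - \frac{1687}{211} - 242145 = - \frac{51094282}{211}$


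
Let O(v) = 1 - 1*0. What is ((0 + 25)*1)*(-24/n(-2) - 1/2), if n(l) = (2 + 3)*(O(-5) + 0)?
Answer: -265/2 ≈ -132.50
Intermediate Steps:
O(v) = 1 (O(v) = 1 + 0 = 1)
n(l) = 5 (n(l) = (2 + 3)*(1 + 0) = 5*1 = 5)
((0 + 25)*1)*(-24/n(-2) - 1/2) = ((0 + 25)*1)*(-24/5 - 1/2) = (25*1)*(-24*⅕ - 1*½) = 25*(-24/5 - ½) = 25*(-53/10) = -265/2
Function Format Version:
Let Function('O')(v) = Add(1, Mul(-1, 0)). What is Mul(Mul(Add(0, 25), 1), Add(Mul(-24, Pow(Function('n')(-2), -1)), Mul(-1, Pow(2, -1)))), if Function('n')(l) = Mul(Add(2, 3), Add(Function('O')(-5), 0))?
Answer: Rational(-265, 2) ≈ -132.50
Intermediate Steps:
Function('O')(v) = 1 (Function('O')(v) = Add(1, 0) = 1)
Function('n')(l) = 5 (Function('n')(l) = Mul(Add(2, 3), Add(1, 0)) = Mul(5, 1) = 5)
Mul(Mul(Add(0, 25), 1), Add(Mul(-24, Pow(Function('n')(-2), -1)), Mul(-1, Pow(2, -1)))) = Mul(Mul(Add(0, 25), 1), Add(Mul(-24, Pow(5, -1)), Mul(-1, Pow(2, -1)))) = Mul(Mul(25, 1), Add(Mul(-24, Rational(1, 5)), Mul(-1, Rational(1, 2)))) = Mul(25, Add(Rational(-24, 5), Rational(-1, 2))) = Mul(25, Rational(-53, 10)) = Rational(-265, 2)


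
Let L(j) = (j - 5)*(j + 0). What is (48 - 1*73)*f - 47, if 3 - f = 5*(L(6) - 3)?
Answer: 253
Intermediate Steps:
L(j) = j*(-5 + j) (L(j) = (-5 + j)*j = j*(-5 + j))
f = -12 (f = 3 - 5*(6*(-5 + 6) - 3) = 3 - 5*(6*1 - 3) = 3 - 5*(6 - 3) = 3 - 5*3 = 3 - 1*15 = 3 - 15 = -12)
(48 - 1*73)*f - 47 = (48 - 1*73)*(-12) - 47 = (48 - 73)*(-12) - 47 = -25*(-12) - 47 = 300 - 47 = 253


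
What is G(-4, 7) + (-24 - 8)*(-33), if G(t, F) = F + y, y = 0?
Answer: 1063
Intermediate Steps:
G(t, F) = F (G(t, F) = F + 0 = F)
G(-4, 7) + (-24 - 8)*(-33) = 7 + (-24 - 8)*(-33) = 7 - 32*(-33) = 7 + 1056 = 1063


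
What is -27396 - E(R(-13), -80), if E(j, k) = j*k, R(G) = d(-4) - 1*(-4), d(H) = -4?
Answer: -27396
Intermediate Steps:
R(G) = 0 (R(G) = -4 - 1*(-4) = -4 + 4 = 0)
-27396 - E(R(-13), -80) = -27396 - 0*(-80) = -27396 - 1*0 = -27396 + 0 = -27396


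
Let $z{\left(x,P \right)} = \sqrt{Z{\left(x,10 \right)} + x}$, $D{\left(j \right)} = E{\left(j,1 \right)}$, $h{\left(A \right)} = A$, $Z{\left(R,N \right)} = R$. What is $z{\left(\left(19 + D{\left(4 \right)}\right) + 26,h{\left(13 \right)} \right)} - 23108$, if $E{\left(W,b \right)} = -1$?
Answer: $-23108 + 2 \sqrt{22} \approx -23099.0$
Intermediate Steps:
$D{\left(j \right)} = -1$
$z{\left(x,P \right)} = \sqrt{2} \sqrt{x}$ ($z{\left(x,P \right)} = \sqrt{x + x} = \sqrt{2 x} = \sqrt{2} \sqrt{x}$)
$z{\left(\left(19 + D{\left(4 \right)}\right) + 26,h{\left(13 \right)} \right)} - 23108 = \sqrt{2} \sqrt{\left(19 - 1\right) + 26} - 23108 = \sqrt{2} \sqrt{18 + 26} - 23108 = \sqrt{2} \sqrt{44} - 23108 = \sqrt{2} \cdot 2 \sqrt{11} - 23108 = 2 \sqrt{22} - 23108 = -23108 + 2 \sqrt{22}$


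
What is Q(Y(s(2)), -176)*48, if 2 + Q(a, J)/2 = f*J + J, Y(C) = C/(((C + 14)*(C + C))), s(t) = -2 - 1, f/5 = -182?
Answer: 15358272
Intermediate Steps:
f = -910 (f = 5*(-182) = -910)
s(t) = -3
Y(C) = 1/(2*(14 + C)) (Y(C) = C/(((14 + C)*(2*C))) = C/((2*C*(14 + C))) = C*(1/(2*C*(14 + C))) = 1/(2*(14 + C)))
Q(a, J) = -4 - 1818*J (Q(a, J) = -4 + 2*(-910*J + J) = -4 + 2*(-909*J) = -4 - 1818*J)
Q(Y(s(2)), -176)*48 = (-4 - 1818*(-176))*48 = (-4 + 319968)*48 = 319964*48 = 15358272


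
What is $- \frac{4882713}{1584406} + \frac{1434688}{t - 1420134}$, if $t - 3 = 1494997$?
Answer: $\frac{953789541935}{59309069798} \approx 16.082$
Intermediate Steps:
$t = 1495000$ ($t = 3 + 1494997 = 1495000$)
$- \frac{4882713}{1584406} + \frac{1434688}{t - 1420134} = - \frac{4882713}{1584406} + \frac{1434688}{1495000 - 1420134} = \left(-4882713\right) \frac{1}{1584406} + \frac{1434688}{74866} = - \frac{4882713}{1584406} + 1434688 \cdot \frac{1}{74866} = - \frac{4882713}{1584406} + \frac{717344}{37433} = \frac{953789541935}{59309069798}$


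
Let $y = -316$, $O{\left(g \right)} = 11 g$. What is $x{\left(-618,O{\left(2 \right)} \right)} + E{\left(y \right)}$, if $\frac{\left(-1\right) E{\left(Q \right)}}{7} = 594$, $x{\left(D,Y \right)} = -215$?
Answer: $-4373$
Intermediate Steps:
$E{\left(Q \right)} = -4158$ ($E{\left(Q \right)} = \left(-7\right) 594 = -4158$)
$x{\left(-618,O{\left(2 \right)} \right)} + E{\left(y \right)} = -215 - 4158 = -4373$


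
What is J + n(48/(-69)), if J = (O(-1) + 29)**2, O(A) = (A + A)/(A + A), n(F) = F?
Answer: 20684/23 ≈ 899.30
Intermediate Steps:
O(A) = 1 (O(A) = (2*A)/((2*A)) = (2*A)*(1/(2*A)) = 1)
J = 900 (J = (1 + 29)**2 = 30**2 = 900)
J + n(48/(-69)) = 900 + 48/(-69) = 900 + 48*(-1/69) = 900 - 16/23 = 20684/23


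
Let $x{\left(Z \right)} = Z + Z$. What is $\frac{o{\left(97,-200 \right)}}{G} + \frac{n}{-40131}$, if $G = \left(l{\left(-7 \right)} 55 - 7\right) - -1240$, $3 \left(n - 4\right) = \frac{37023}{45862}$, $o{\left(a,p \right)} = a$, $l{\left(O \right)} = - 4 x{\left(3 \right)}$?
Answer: $- \frac{6612754151}{5930461082} \approx -1.115$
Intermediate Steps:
$x{\left(Z \right)} = 2 Z$
$l{\left(O \right)} = -24$ ($l{\left(O \right)} = - 4 \cdot 2 \cdot 3 = \left(-4\right) 6 = -24$)
$n = \frac{195789}{45862}$ ($n = 4 + \frac{37023 \cdot \frac{1}{45862}}{3} = 4 + \frac{1}{3} \cdot \frac{37023}{45862} = 4 + \frac{12341}{45862} = \frac{195789}{45862} \approx 4.2691$)
$G = -87$ ($G = \left(\left(-24\right) 55 - 7\right) - -1240 = \left(-1320 - 7\right) + 1240 = -1327 + 1240 = -87$)
$\frac{o{\left(97,-200 \right)}}{G} + \frac{n}{-40131} = \frac{97}{-87} + \frac{195789}{45862 \left(-40131\right)} = 97 \left(- \frac{1}{87}\right) + \frac{195789}{45862} \left(- \frac{1}{40131}\right) = - \frac{97}{87} - \frac{65263}{613495974} = - \frac{6612754151}{5930461082}$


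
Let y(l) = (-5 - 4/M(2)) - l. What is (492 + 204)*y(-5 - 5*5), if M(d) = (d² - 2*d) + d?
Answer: 16008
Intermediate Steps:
M(d) = d² - d
y(l) = -7 - l (y(l) = (-5 - 4*1/(2*(-1 + 2))) - l = (-5 - 4/(2*1)) - l = (-5 - 4/2) - l = (-5 - 4*½) - l = (-5 - 2) - l = -7 - l)
(492 + 204)*y(-5 - 5*5) = (492 + 204)*(-7 - (-5 - 5*5)) = 696*(-7 - (-5 - 25)) = 696*(-7 - 1*(-30)) = 696*(-7 + 30) = 696*23 = 16008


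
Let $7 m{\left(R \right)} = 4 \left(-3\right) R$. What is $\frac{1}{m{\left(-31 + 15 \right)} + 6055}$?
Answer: $\frac{7}{42577} \approx 0.00016441$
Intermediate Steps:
$m{\left(R \right)} = - \frac{12 R}{7}$ ($m{\left(R \right)} = \frac{4 \left(-3\right) R}{7} = \frac{\left(-12\right) R}{7} = - \frac{12 R}{7}$)
$\frac{1}{m{\left(-31 + 15 \right)} + 6055} = \frac{1}{- \frac{12 \left(-31 + 15\right)}{7} + 6055} = \frac{1}{\left(- \frac{12}{7}\right) \left(-16\right) + 6055} = \frac{1}{\frac{192}{7} + 6055} = \frac{1}{\frac{42577}{7}} = \frac{7}{42577}$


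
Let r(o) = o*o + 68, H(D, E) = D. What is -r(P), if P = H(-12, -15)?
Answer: -212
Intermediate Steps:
P = -12
r(o) = 68 + o**2 (r(o) = o**2 + 68 = 68 + o**2)
-r(P) = -(68 + (-12)**2) = -(68 + 144) = -1*212 = -212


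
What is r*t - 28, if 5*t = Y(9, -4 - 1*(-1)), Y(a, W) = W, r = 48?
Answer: -284/5 ≈ -56.800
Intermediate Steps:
t = -⅗ (t = (-4 - 1*(-1))/5 = (-4 + 1)/5 = (⅕)*(-3) = -⅗ ≈ -0.60000)
r*t - 28 = 48*(-⅗) - 28 = -144/5 - 28 = -284/5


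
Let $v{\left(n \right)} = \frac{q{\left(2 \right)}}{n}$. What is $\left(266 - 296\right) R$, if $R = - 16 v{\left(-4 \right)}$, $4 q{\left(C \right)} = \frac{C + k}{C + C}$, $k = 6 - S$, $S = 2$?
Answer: $-45$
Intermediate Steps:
$k = 4$ ($k = 6 - 2 = 4$)
$q{\left(C \right)} = \frac{4 + C}{8 C}$ ($q{\left(C \right)} = \frac{\left(C + 4\right) \frac{1}{C + C}}{4} = \frac{\left(4 + C\right) \frac{1}{2 C}}{4} = \frac{\frac{1}{2} \frac{1}{C} \left(4 + C\right)}{4} = \frac{4 + C}{8 C}$)
$v{\left(n \right)} = \frac{3}{8 n}$ ($v{\left(n \right)} = \frac{\frac{1}{8} \cdot \frac{1}{2} \left(4 + 2\right)}{n} = \frac{\frac{1}{8} \cdot \frac{1}{2} \cdot 6}{n} = \frac{3}{8 n}$)
$R = \frac{3}{2}$ ($R = - 16 \frac{3}{8 \left(-4\right)} = - 16 \cdot \frac{3}{8} \left(- \frac{1}{4}\right) = \left(-16\right) \left(- \frac{3}{32}\right) = \frac{3}{2} \approx 1.5$)
$\left(266 - 296\right) R = \left(266 - 296\right) \frac{3}{2} = \left(-30\right) \frac{3}{2} = -45$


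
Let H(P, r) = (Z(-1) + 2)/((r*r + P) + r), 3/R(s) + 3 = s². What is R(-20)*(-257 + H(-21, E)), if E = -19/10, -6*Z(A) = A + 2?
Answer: -1487809/765813 ≈ -1.9428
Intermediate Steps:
R(s) = 3/(-3 + s²)
Z(A) = -⅓ - A/6 (Z(A) = -(A + 2)/6 = -(2 + A)/6 = -⅓ - A/6)
E = -19/10 (E = -19*⅒ = -19/10 ≈ -1.9000)
H(P, r) = 11/(6*(P + r + r²)) (H(P, r) = ((-⅓ - ⅙*(-1)) + 2)/((r*r + P) + r) = ((-⅓ + ⅙) + 2)/((r² + P) + r) = (-⅙ + 2)/((P + r²) + r) = 11/(6*(P + r + r²)))
R(-20)*(-257 + H(-21, E)) = (3/(-3 + (-20)²))*(-257 + 11/(6*(-21 - 19/10 + (-19/10)²))) = (3/(-3 + 400))*(-257 + 11/(6*(-21 - 19/10 + 361/100))) = (3/397)*(-257 + 11/(6*(-1929/100))) = (3*(1/397))*(-257 + (11/6)*(-100/1929)) = 3*(-257 - 550/5787)/397 = (3/397)*(-1487809/5787) = -1487809/765813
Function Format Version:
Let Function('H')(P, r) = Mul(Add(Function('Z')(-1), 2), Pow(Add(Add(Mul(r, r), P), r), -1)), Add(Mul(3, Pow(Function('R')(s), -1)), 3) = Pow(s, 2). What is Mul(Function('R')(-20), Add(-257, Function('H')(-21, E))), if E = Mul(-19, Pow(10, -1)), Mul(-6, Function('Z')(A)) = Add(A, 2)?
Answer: Rational(-1487809, 765813) ≈ -1.9428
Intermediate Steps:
Function('R')(s) = Mul(3, Pow(Add(-3, Pow(s, 2)), -1))
Function('Z')(A) = Add(Rational(-1, 3), Mul(Rational(-1, 6), A)) (Function('Z')(A) = Mul(Rational(-1, 6), Add(A, 2)) = Mul(Rational(-1, 6), Add(2, A)) = Add(Rational(-1, 3), Mul(Rational(-1, 6), A)))
E = Rational(-19, 10) (E = Mul(-19, Rational(1, 10)) = Rational(-19, 10) ≈ -1.9000)
Function('H')(P, r) = Mul(Rational(11, 6), Pow(Add(P, r, Pow(r, 2)), -1)) (Function('H')(P, r) = Mul(Add(Add(Rational(-1, 3), Mul(Rational(-1, 6), -1)), 2), Pow(Add(Add(Mul(r, r), P), r), -1)) = Mul(Add(Add(Rational(-1, 3), Rational(1, 6)), 2), Pow(Add(Add(Pow(r, 2), P), r), -1)) = Mul(Add(Rational(-1, 6), 2), Pow(Add(Add(P, Pow(r, 2)), r), -1)) = Mul(Rational(11, 6), Pow(Add(P, r, Pow(r, 2)), -1)))
Mul(Function('R')(-20), Add(-257, Function('H')(-21, E))) = Mul(Mul(3, Pow(Add(-3, Pow(-20, 2)), -1)), Add(-257, Mul(Rational(11, 6), Pow(Add(-21, Rational(-19, 10), Pow(Rational(-19, 10), 2)), -1)))) = Mul(Mul(3, Pow(Add(-3, 400), -1)), Add(-257, Mul(Rational(11, 6), Pow(Add(-21, Rational(-19, 10), Rational(361, 100)), -1)))) = Mul(Mul(3, Pow(397, -1)), Add(-257, Mul(Rational(11, 6), Pow(Rational(-1929, 100), -1)))) = Mul(Mul(3, Rational(1, 397)), Add(-257, Mul(Rational(11, 6), Rational(-100, 1929)))) = Mul(Rational(3, 397), Add(-257, Rational(-550, 5787))) = Mul(Rational(3, 397), Rational(-1487809, 5787)) = Rational(-1487809, 765813)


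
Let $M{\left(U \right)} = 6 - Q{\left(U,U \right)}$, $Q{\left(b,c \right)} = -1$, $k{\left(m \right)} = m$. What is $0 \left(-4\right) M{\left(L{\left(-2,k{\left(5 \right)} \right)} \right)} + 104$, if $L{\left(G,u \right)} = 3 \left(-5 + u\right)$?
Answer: $104$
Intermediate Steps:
$L{\left(G,u \right)} = -15 + 3 u$
$M{\left(U \right)} = 7$ ($M{\left(U \right)} = 6 - -1 = 6 + 1 = 7$)
$0 \left(-4\right) M{\left(L{\left(-2,k{\left(5 \right)} \right)} \right)} + 104 = 0 \left(-4\right) 7 + 104 = 0 \cdot 7 + 104 = 0 + 104 = 104$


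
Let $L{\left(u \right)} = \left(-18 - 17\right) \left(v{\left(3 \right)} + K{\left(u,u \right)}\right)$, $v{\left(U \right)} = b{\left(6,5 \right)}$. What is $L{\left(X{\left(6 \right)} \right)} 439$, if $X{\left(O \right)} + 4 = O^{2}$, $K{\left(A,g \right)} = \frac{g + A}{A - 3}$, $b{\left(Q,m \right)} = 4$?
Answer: $- \frac{2765700}{29} \approx -95369.0$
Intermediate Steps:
$K{\left(A,g \right)} = \frac{A + g}{-3 + A}$
$v{\left(U \right)} = 4$
$X{\left(O \right)} = -4 + O^{2}$
$L{\left(u \right)} = -140 - \frac{70 u}{-3 + u}$ ($L{\left(u \right)} = \left(-18 - 17\right) \left(4 + \frac{u + u}{-3 + u}\right) = - 35 \left(4 + \frac{2 u}{-3 + u}\right) = -140 - \frac{70 u}{-3 + u}$)
$L{\left(X{\left(6 \right)} \right)} 439 = \frac{210 \left(2 - \left(-4 + 6^{2}\right)\right)}{-3 - \left(4 - 6^{2}\right)} 439 = \frac{210 \left(2 - \left(-4 + 36\right)\right)}{-3 + \left(-4 + 36\right)} 439 = \frac{210 \left(2 - 32\right)}{-3 + 32} \cdot 439 = \frac{210 \left(2 - 32\right)}{29} \cdot 439 = 210 \cdot \frac{1}{29} \left(-30\right) 439 = \left(- \frac{6300}{29}\right) 439 = - \frac{2765700}{29}$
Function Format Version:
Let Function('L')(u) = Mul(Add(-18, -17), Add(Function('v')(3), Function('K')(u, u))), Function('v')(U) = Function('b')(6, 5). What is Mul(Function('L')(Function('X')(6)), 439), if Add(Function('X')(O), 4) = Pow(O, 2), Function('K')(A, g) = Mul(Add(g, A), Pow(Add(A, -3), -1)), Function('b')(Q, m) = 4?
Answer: Rational(-2765700, 29) ≈ -95369.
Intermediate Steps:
Function('K')(A, g) = Mul(Pow(Add(-3, A), -1), Add(A, g)) (Function('K')(A, g) = Mul(Add(A, g), Pow(Add(-3, A), -1)) = Mul(Pow(Add(-3, A), -1), Add(A, g)))
Function('v')(U) = 4
Function('X')(O) = Add(-4, Pow(O, 2))
Function('L')(u) = Add(-140, Mul(-70, u, Pow(Add(-3, u), -1))) (Function('L')(u) = Mul(Add(-18, -17), Add(4, Mul(Pow(Add(-3, u), -1), Add(u, u)))) = Mul(-35, Add(4, Mul(Pow(Add(-3, u), -1), Mul(2, u)))) = Mul(-35, Add(4, Mul(2, u, Pow(Add(-3, u), -1)))) = Add(-140, Mul(-70, u, Pow(Add(-3, u), -1))))
Mul(Function('L')(Function('X')(6)), 439) = Mul(Mul(210, Pow(Add(-3, Add(-4, Pow(6, 2))), -1), Add(2, Mul(-1, Add(-4, Pow(6, 2))))), 439) = Mul(Mul(210, Pow(Add(-3, Add(-4, 36)), -1), Add(2, Mul(-1, Add(-4, 36)))), 439) = Mul(Mul(210, Pow(Add(-3, 32), -1), Add(2, Mul(-1, 32))), 439) = Mul(Mul(210, Pow(29, -1), Add(2, -32)), 439) = Mul(Mul(210, Rational(1, 29), -30), 439) = Mul(Rational(-6300, 29), 439) = Rational(-2765700, 29)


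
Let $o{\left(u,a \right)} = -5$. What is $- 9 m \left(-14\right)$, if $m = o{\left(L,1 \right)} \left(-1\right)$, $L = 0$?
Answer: $630$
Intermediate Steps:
$m = 5$ ($m = \left(-5\right) \left(-1\right) = 5$)
$- 9 m \left(-14\right) = \left(-9\right) 5 \left(-14\right) = \left(-45\right) \left(-14\right) = 630$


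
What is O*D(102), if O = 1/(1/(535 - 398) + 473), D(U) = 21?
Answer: 2877/64802 ≈ 0.044397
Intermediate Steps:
O = 137/64802 (O = 1/(1/137 + 473) = 1/(64802/137) = 137/64802 ≈ 0.0021141)
O*D(102) = (137/64802)*21 = 2877/64802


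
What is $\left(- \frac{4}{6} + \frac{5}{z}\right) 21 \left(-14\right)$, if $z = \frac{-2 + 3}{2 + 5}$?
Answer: $-10094$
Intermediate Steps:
$z = \frac{1}{7}$ ($z = 1 \cdot \frac{1}{7} = \frac{1}{7} \approx 0.14286$)
$\left(- \frac{4}{6} + \frac{5}{z}\right) 21 \left(-14\right) = \left(- \frac{4}{6} + 5 \frac{1}{\frac{1}{7}}\right) 21 \left(-14\right) = \left(\left(-4\right) \frac{1}{6} + 5 \cdot 7\right) 21 \left(-14\right) = \left(- \frac{2}{3} + 35\right) 21 \left(-14\right) = \frac{103}{3} \cdot 21 \left(-14\right) = 721 \left(-14\right) = -10094$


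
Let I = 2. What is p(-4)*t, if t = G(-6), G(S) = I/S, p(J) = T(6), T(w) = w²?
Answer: -12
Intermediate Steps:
p(J) = 36 (p(J) = 6² = 36)
G(S) = 2/S
t = -⅓ (t = 2/(-6) = 2*(-⅙) = -⅓ ≈ -0.33333)
p(-4)*t = 36*(-⅓) = -12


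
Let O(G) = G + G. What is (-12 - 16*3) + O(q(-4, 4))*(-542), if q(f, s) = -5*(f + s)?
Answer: -60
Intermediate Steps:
q(f, s) = -5*f - 5*s
O(G) = 2*G
(-12 - 16*3) + O(q(-4, 4))*(-542) = (-12 - 16*3) + (2*(-5*(-4) - 5*4))*(-542) = (-12 - 48) + (2*(20 - 20))*(-542) = -60 + (2*0)*(-542) = -60 + 0*(-542) = -60 + 0 = -60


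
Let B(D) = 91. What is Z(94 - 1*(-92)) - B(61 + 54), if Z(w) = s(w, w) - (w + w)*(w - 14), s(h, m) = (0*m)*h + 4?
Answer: -64071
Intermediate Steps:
s(h, m) = 4 (s(h, m) = 0*h + 4 = 0 + 4 = 4)
Z(w) = 4 - 2*w*(-14 + w) (Z(w) = 4 - (w + w)*(w - 14) = 4 - 2*w*(-14 + w))
Z(94 - 1*(-92)) - B(61 + 54) = (4 - 2*(94 - 1*(-92))² + 28*(94 - 1*(-92))) - 1*91 = (4 - 2*(94 + 92)² + 28*(94 + 92)) - 91 = (4 - 2*186² + 28*186) - 91 = (4 - 2*34596 + 5208) - 91 = (4 - 69192 + 5208) - 91 = -63980 - 91 = -64071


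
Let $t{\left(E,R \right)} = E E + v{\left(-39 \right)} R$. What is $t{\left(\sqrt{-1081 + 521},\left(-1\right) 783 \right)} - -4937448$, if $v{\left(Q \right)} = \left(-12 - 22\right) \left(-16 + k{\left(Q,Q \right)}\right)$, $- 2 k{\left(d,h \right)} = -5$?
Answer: $4577491$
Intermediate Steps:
$k{\left(d,h \right)} = \frac{5}{2}$ ($k{\left(d,h \right)} = \left(- \frac{1}{2}\right) \left(-5\right) = \frac{5}{2}$)
$v{\left(Q \right)} = 459$ ($v{\left(Q \right)} = \left(-12 - 22\right) \left(-16 + \frac{5}{2}\right) = \left(-34\right) \left(- \frac{27}{2}\right) = 459$)
$t{\left(E,R \right)} = E^{2} + 459 R$ ($t{\left(E,R \right)} = E E + 459 R = E^{2} + 459 R$)
$t{\left(\sqrt{-1081 + 521},\left(-1\right) 783 \right)} - -4937448 = \left(\left(\sqrt{-1081 + 521}\right)^{2} + 459 \left(\left(-1\right) 783\right)\right) - -4937448 = \left(\left(\sqrt{-560}\right)^{2} + 459 \left(-783\right)\right) + 4937448 = \left(\left(4 i \sqrt{35}\right)^{2} - 359397\right) + 4937448 = \left(-560 - 359397\right) + 4937448 = -359957 + 4937448 = 4577491$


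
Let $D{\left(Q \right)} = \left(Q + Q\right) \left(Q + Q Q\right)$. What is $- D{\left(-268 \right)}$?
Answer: $38354016$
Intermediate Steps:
$D{\left(Q \right)} = 2 Q \left(Q + Q^{2}\right)$
$- D{\left(-268 \right)} = - 2 \left(-268\right)^{2} \left(1 - 268\right) = - 2 \cdot 71824 \left(-267\right) = \left(-1\right) \left(-38354016\right) = 38354016$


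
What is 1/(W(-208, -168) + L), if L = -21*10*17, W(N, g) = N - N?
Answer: -1/3570 ≈ -0.00028011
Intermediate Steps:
W(N, g) = 0
L = -3570 (L = -210*17 = -3570)
1/(W(-208, -168) + L) = 1/(0 - 3570) = 1/(-3570) = -1/3570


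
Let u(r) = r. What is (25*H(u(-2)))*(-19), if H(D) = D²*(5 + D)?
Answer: -5700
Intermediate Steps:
(25*H(u(-2)))*(-19) = (25*((-2)²*(5 - 2)))*(-19) = (25*(4*3))*(-19) = (25*12)*(-19) = 300*(-19) = -5700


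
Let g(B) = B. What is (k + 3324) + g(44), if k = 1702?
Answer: 5070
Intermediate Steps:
(k + 3324) + g(44) = (1702 + 3324) + 44 = 5026 + 44 = 5070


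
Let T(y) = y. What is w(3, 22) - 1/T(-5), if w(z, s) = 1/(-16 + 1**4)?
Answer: 2/15 ≈ 0.13333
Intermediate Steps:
w(z, s) = -1/15 (w(z, s) = 1/(-16 + 1) = 1/(-15) = -1/15)
w(3, 22) - 1/T(-5) = -1/15 - 1/(-5) = -1/15 - 1*(-1/5) = -1/15 + 1/5 = 2/15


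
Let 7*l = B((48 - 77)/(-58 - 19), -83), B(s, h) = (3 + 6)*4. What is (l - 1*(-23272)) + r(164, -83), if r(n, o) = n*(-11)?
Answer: 150312/7 ≈ 21473.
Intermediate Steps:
r(n, o) = -11*n
B(s, h) = 36 (B(s, h) = 9*4 = 36)
l = 36/7 (l = (⅐)*36 = 36/7 ≈ 5.1429)
(l - 1*(-23272)) + r(164, -83) = (36/7 - 1*(-23272)) - 11*164 = (36/7 + 23272) - 1804 = 162940/7 - 1804 = 150312/7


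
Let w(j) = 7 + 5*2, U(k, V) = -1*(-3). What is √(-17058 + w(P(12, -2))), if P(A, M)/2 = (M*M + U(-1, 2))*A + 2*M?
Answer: I*√17041 ≈ 130.54*I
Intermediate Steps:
U(k, V) = 3
P(A, M) = 4*M + 2*A*(3 + M²) (P(A, M) = 2*((M*M + 3)*A + 2*M) = 2*((M² + 3)*A + 2*M) = 2*((3 + M²)*A + 2*M) = 2*(A*(3 + M²) + 2*M) = 2*(2*M + A*(3 + M²)) = 4*M + 2*A*(3 + M²))
w(j) = 17 (w(j) = 7 + 10 = 17)
√(-17058 + w(P(12, -2))) = √(-17058 + 17) = √(-17041) = I*√17041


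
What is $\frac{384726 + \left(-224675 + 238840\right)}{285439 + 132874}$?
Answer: $\frac{398891}{418313} \approx 0.95357$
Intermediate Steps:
$\frac{384726 + \left(-224675 + 238840\right)}{285439 + 132874} = \frac{384726 + 14165}{418313} = 398891 \cdot \frac{1}{418313} = \frac{398891}{418313}$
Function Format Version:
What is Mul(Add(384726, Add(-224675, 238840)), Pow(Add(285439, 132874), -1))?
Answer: Rational(398891, 418313) ≈ 0.95357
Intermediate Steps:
Mul(Add(384726, Add(-224675, 238840)), Pow(Add(285439, 132874), -1)) = Mul(Add(384726, 14165), Pow(418313, -1)) = Mul(398891, Rational(1, 418313)) = Rational(398891, 418313)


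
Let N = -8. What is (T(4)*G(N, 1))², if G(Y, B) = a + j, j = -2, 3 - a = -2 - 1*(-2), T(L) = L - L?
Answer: 0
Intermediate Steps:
T(L) = 0
a = 3 (a = 3 - (-2 - 1*(-2)) = 3 - (-2 + 2) = 3 - 1*0 = 3 + 0 = 3)
G(Y, B) = 1 (G(Y, B) = 3 - 2 = 1)
(T(4)*G(N, 1))² = (0*1)² = 0² = 0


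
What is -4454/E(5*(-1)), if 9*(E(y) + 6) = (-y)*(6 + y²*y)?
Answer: 40086/649 ≈ 61.766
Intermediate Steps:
E(y) = -6 - y*(6 + y³)/9 (E(y) = -6 + ((-y)*(6 + y²*y))/9 = -6 + ((-y)*(6 + y³))/9 = -6 + (-y*(6 + y³))/9 = -6 - y*(6 + y³)/9)
-4454/E(5*(-1)) = -4454/(-6 - 10*(-1)/3 - (5*(-1))⁴/9) = -4454/(-6 - ⅔*(-5) - ⅑*(-5)⁴) = -4454/(-6 + 10/3 - ⅑*625) = -4454/(-6 + 10/3 - 625/9) = -4454/(-649/9) = -4454*(-9/649) = 40086/649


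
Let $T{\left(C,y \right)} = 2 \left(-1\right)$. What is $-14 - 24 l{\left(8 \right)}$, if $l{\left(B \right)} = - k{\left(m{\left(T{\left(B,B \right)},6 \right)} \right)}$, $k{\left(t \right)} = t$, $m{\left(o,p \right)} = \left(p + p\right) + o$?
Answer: $226$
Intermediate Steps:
$T{\left(C,y \right)} = -2$
$m{\left(o,p \right)} = o + 2 p$ ($m{\left(o,p \right)} = 2 p + o = o + 2 p$)
$l{\left(B \right)} = -10$ ($l{\left(B \right)} = - (-2 + 2 \cdot 6) = - (-2 + 12) = \left(-1\right) 10 = -10$)
$-14 - 24 l{\left(8 \right)} = -14 - -240 = -14 + 240 = 226$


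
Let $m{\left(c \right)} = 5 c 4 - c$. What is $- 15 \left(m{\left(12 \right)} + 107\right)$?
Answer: $-5025$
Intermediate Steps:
$m{\left(c \right)} = 19 c$ ($m{\left(c \right)} = 5 \cdot 4 c - c = 20 c - c = 19 c$)
$- 15 \left(m{\left(12 \right)} + 107\right) = - 15 \left(19 \cdot 12 + 107\right) = - 15 \left(228 + 107\right) = \left(-15\right) 335 = -5025$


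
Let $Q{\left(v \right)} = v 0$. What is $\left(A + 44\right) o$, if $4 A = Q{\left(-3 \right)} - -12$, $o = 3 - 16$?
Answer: $-611$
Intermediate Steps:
$Q{\left(v \right)} = 0$
$o = -13$
$A = 3$ ($A = \frac{0 - -12}{4} = \frac{0 + 12}{4} = \frac{1}{4} \cdot 12 = 3$)
$\left(A + 44\right) o = \left(3 + 44\right) \left(-13\right) = 47 \left(-13\right) = -611$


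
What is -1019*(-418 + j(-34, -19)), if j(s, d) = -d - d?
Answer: 387220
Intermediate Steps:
j(s, d) = -2*d
-1019*(-418 + j(-34, -19)) = -1019*(-418 - 2*(-19)) = -1019*(-418 + 38) = -1019*(-380) = 387220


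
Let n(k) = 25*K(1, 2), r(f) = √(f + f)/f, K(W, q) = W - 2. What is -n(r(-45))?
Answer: 25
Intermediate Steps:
K(W, q) = -2 + W
r(f) = √2/√f (r(f) = √(2*f)/f = (√2*√f)/f = √2/√f)
n(k) = -25 (n(k) = 25*(-2 + 1) = 25*(-1) = -25)
-n(r(-45)) = -1*(-25) = 25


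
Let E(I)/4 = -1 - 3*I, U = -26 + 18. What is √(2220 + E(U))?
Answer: 34*√2 ≈ 48.083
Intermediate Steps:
U = -8
E(I) = -4 - 12*I (E(I) = 4*(-1 - 3*I) = -4 - 12*I)
√(2220 + E(U)) = √(2220 + (-4 - 12*(-8))) = √(2220 + (-4 + 96)) = √(2220 + 92) = √2312 = 34*√2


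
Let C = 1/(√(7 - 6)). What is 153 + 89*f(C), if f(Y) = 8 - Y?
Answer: 776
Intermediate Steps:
C = 1 (C = 1/(√1) = 1/1 = 1)
153 + 89*f(C) = 153 + 89*(8 - 1*1) = 153 + 89*(8 - 1) = 153 + 89*7 = 153 + 623 = 776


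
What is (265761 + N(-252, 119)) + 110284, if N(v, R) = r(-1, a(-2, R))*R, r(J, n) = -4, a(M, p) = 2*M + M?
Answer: 375569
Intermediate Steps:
a(M, p) = 3*M
N(v, R) = -4*R
(265761 + N(-252, 119)) + 110284 = (265761 - 4*119) + 110284 = (265761 - 476) + 110284 = 265285 + 110284 = 375569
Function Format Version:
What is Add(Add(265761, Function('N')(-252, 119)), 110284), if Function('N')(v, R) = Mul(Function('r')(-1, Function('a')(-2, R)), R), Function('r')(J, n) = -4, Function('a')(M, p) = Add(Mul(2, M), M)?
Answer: 375569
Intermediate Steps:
Function('a')(M, p) = Mul(3, M)
Function('N')(v, R) = Mul(-4, R)
Add(Add(265761, Function('N')(-252, 119)), 110284) = Add(Add(265761, Mul(-4, 119)), 110284) = Add(Add(265761, -476), 110284) = Add(265285, 110284) = 375569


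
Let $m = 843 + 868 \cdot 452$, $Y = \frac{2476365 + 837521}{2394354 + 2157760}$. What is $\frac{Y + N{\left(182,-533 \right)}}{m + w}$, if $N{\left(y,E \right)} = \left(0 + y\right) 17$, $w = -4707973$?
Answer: $- \frac{27841017}{38817063586} \approx -0.00071724$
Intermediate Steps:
$Y = \frac{72041}{98959}$ ($Y = \frac{3313886}{4552114} = 3313886 \cdot \frac{1}{4552114} = \frac{72041}{98959} \approx 0.72799$)
$N{\left(y,E \right)} = 17 y$ ($N{\left(y,E \right)} = y 17 = 17 y$)
$m = 393179$ ($m = 843 + 392336 = 393179$)
$\frac{Y + N{\left(182,-533 \right)}}{m + w} = \frac{\frac{72041}{98959} + 17 \cdot 182}{393179 - 4707973} = \frac{\frac{72041}{98959} + 3094}{-4314794} = \frac{306251187}{98959} \left(- \frac{1}{4314794}\right) = - \frac{27841017}{38817063586}$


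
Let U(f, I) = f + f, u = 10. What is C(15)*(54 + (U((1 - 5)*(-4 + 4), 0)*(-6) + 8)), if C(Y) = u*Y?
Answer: 9300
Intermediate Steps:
U(f, I) = 2*f
C(Y) = 10*Y
C(15)*(54 + (U((1 - 5)*(-4 + 4), 0)*(-6) + 8)) = (10*15)*(54 + ((2*((1 - 5)*(-4 + 4)))*(-6) + 8)) = 150*(54 + ((2*(-4*0))*(-6) + 8)) = 150*(54 + ((2*0)*(-6) + 8)) = 150*(54 + (0*(-6) + 8)) = 150*(54 + (0 + 8)) = 150*(54 + 8) = 150*62 = 9300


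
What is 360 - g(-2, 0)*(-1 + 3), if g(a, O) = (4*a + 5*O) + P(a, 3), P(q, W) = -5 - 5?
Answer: 396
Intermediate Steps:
P(q, W) = -10
g(a, O) = -10 + 4*a + 5*O (g(a, O) = (4*a + 5*O) - 10 = -10 + 4*a + 5*O)
360 - g(-2, 0)*(-1 + 3) = 360 - (-10 + 4*(-2) + 5*0)*(-1 + 3) = 360 - (-10 - 8 + 0)*2 = 360 - (-18)*2 = 360 - 1*(-36) = 360 + 36 = 396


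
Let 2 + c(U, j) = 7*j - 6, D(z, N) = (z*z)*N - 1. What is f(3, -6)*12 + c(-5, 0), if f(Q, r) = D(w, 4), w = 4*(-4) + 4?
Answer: 6892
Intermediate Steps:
w = -12 (w = -16 + 4 = -12)
D(z, N) = -1 + N*z**2 (D(z, N) = z**2*N - 1 = N*z**2 - 1 = -1 + N*z**2)
f(Q, r) = 575 (f(Q, r) = -1 + 4*(-12)**2 = -1 + 4*144 = -1 + 576 = 575)
c(U, j) = -8 + 7*j (c(U, j) = -2 + (7*j - 6) = -2 + (-6 + 7*j) = -8 + 7*j)
f(3, -6)*12 + c(-5, 0) = 575*12 + (-8 + 7*0) = 6900 + (-8 + 0) = 6900 - 8 = 6892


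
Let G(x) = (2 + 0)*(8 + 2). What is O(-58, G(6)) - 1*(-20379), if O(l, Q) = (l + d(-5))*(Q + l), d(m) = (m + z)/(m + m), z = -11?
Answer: 112611/5 ≈ 22522.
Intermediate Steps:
G(x) = 20 (G(x) = 2*10 = 20)
d(m) = (-11 + m)/(2*m) (d(m) = (m - 11)/(m + m) = (-11 + m)/((2*m)) = (-11 + m)*(1/(2*m)) = (-11 + m)/(2*m))
O(l, Q) = (8/5 + l)*(Q + l) (O(l, Q) = (l + (1/2)*(-11 - 5)/(-5))*(Q + l) = (l + (1/2)*(-1/5)*(-16))*(Q + l) = (l + 8/5)*(Q + l) = (8/5 + l)*(Q + l))
O(-58, G(6)) - 1*(-20379) = ((-58)**2 + (8/5)*20 + (8/5)*(-58) + 20*(-58)) - 1*(-20379) = (3364 + 32 - 464/5 - 1160) + 20379 = 10716/5 + 20379 = 112611/5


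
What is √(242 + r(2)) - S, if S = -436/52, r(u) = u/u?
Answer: 109/13 + 9*√3 ≈ 23.973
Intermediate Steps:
r(u) = 1
S = -109/13 (S = -436*1/52 = -109/13 ≈ -8.3846)
√(242 + r(2)) - S = √(242 + 1) - 1*(-109/13) = √243 + 109/13 = 9*√3 + 109/13 = 109/13 + 9*√3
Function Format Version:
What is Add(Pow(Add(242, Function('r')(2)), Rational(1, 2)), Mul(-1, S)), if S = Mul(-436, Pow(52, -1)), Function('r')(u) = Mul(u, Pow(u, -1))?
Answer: Add(Rational(109, 13), Mul(9, Pow(3, Rational(1, 2)))) ≈ 23.973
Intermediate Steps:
Function('r')(u) = 1
S = Rational(-109, 13) (S = Mul(-436, Rational(1, 52)) = Rational(-109, 13) ≈ -8.3846)
Add(Pow(Add(242, Function('r')(2)), Rational(1, 2)), Mul(-1, S)) = Add(Pow(Add(242, 1), Rational(1, 2)), Mul(-1, Rational(-109, 13))) = Add(Pow(243, Rational(1, 2)), Rational(109, 13)) = Add(Mul(9, Pow(3, Rational(1, 2))), Rational(109, 13)) = Add(Rational(109, 13), Mul(9, Pow(3, Rational(1, 2))))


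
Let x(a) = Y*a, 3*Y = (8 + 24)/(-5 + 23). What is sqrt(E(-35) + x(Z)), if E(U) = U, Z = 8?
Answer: I*sqrt(2451)/9 ≈ 5.5008*I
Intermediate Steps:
Y = 16/27 (Y = ((8 + 24)/(-5 + 23))/3 = (32/18)/3 = (32*(1/18))/3 = (1/3)*(16/9) = 16/27 ≈ 0.59259)
x(a) = 16*a/27
sqrt(E(-35) + x(Z)) = sqrt(-35 + (16/27)*8) = sqrt(-35 + 128/27) = sqrt(-817/27) = I*sqrt(2451)/9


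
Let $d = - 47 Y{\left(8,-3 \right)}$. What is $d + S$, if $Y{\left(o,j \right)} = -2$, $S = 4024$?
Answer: $4118$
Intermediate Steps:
$d = 94$ ($d = \left(-47\right) \left(-2\right) = 94$)
$d + S = 94 + 4024 = 4118$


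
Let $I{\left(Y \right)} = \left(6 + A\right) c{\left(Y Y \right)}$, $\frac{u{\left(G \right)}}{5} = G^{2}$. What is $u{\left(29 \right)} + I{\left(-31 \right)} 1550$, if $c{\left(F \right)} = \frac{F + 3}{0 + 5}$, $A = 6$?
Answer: $3590285$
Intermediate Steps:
$c{\left(F \right)} = \frac{3}{5} + \frac{F}{5}$ ($c{\left(F \right)} = \frac{3 + F}{5} = \left(3 + F\right) \frac{1}{5} = \frac{3}{5} + \frac{F}{5}$)
$u{\left(G \right)} = 5 G^{2}$
$I{\left(Y \right)} = \frac{36}{5} + \frac{12 Y^{2}}{5}$ ($I{\left(Y \right)} = \left(6 + 6\right) \left(\frac{3}{5} + \frac{Y Y}{5}\right) = 12 \left(\frac{3}{5} + \frac{Y^{2}}{5}\right) = \frac{36}{5} + \frac{12 Y^{2}}{5}$)
$u{\left(29 \right)} + I{\left(-31 \right)} 1550 = 5 \cdot 29^{2} + \left(\frac{36}{5} + \frac{12 \left(-31\right)^{2}}{5}\right) 1550 = 5 \cdot 841 + \left(\frac{36}{5} + \frac{12}{5} \cdot 961\right) 1550 = 4205 + \left(\frac{36}{5} + \frac{11532}{5}\right) 1550 = 4205 + \frac{11568}{5} \cdot 1550 = 4205 + 3586080 = 3590285$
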